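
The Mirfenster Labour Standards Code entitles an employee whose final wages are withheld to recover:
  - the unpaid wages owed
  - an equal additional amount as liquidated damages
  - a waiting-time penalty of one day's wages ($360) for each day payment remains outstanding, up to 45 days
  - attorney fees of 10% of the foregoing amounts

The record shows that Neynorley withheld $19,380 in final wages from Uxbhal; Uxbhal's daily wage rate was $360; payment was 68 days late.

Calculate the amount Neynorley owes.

$60,456

Liquidated damages (equal amount): $19,380
Penalty days: min(68, 45) = 45
Waiting-time penalty: 45 × $360 = $16,200
Subtotal: $19,380 + $19,380 + $16,200 = $54,960
Attorney fees: 10% of $54,960 = $5,496
Total award: $54,960 + $5,496 = $60,456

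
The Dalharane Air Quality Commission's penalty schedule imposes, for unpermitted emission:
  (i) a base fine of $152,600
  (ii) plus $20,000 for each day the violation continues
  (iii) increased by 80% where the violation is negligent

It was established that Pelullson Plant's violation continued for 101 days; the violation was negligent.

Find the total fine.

Per-day component: 101 × $20,000 = $2,020,000
Base plus per-day: $152,600 + $2,020,000 = $2,172,600
Enhancement: 80% of $2,172,600 = $1,738,080
Enhanced fine: $2,172,600 + $1,738,080 = $3,910,680

$3,910,680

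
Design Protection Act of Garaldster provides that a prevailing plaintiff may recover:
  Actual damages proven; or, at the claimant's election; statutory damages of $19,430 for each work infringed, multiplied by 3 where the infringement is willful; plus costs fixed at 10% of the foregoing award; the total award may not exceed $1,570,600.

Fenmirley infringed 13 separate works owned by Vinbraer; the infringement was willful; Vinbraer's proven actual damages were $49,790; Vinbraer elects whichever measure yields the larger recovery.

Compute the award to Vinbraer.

$833,547

Statutory damages: 13 × $19,430 = $252,590
Trebled: 3 × $252,590 = $757,770
Greater of actual damages ($49,790) or enhanced statutory damages ($757,770): $757,770
Costs: 10% of $757,770 = $75,777
Award plus costs: $757,770 + $75,777 = $833,547
Cap at $1,570,600: $833,547 is within the cap, no reduction.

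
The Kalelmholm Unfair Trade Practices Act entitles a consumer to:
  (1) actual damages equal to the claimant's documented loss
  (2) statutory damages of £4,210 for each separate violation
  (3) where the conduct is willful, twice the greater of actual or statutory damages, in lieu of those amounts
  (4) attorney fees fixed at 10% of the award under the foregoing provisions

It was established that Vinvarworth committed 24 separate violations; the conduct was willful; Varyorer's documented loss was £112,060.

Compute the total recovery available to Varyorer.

£246,532

Statutory damages: 24 × £4,210 = £101,040
Greater of actual damages (£112,060) or statutory damages (£101,040): £112,060
Doubled: 2 × £112,060 = £224,120
Attorney fees: 10% of £224,120 = £22,412
Total recovery: £224,120 + £22,412 = £246,532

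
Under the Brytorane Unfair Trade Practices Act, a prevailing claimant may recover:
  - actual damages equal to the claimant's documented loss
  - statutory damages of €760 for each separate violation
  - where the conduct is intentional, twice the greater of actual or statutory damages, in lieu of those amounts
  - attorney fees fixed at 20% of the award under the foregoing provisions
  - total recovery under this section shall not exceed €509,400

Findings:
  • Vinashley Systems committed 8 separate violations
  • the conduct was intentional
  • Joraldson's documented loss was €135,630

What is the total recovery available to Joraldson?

€325,512

Statutory damages: 8 × €760 = €6,080
Greater of actual damages (€135,630) or statutory damages (€6,080): €135,630
Doubled: 2 × €135,630 = €271,260
Attorney fees: 20% of €271,260 = €54,252
Total before cap: €271,260 + €54,252 = €325,512
Cap at €509,400: €325,512 is within the cap, no reduction.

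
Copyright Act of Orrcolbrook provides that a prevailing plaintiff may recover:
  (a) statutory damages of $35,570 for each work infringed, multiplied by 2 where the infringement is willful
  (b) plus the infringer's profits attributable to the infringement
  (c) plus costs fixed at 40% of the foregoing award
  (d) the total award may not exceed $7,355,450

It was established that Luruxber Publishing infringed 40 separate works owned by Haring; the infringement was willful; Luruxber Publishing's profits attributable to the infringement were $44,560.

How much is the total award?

$4,046,224

Statutory damages: 40 × $35,570 = $1,422,800
Doubled: 2 × $1,422,800 = $2,845,600
Combined award: $2,845,600 + $44,560 = $2,890,160
Costs: 40% of $2,890,160 = $1,156,064
Award plus costs: $2,890,160 + $1,156,064 = $4,046,224
Cap at $7,355,450: $4,046,224 is within the cap, no reduction.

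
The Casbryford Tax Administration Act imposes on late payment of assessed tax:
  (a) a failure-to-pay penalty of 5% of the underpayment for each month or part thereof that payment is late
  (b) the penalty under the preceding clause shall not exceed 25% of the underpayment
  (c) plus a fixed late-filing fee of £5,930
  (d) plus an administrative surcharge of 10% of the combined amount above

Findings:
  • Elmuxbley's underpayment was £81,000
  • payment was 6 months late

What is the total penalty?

Accrued rate: 5% × 6 = 30%, capped at 25% → 25%
Failure-to-pay penalty: 25% of £81,000 = £20,250
Penalty before surcharge: £20,250 + £5,930 = £26,180
Administrative surcharge: 10% of £26,180 = £2,618
Total penalty: £26,180 + £2,618 = £28,798

£28,798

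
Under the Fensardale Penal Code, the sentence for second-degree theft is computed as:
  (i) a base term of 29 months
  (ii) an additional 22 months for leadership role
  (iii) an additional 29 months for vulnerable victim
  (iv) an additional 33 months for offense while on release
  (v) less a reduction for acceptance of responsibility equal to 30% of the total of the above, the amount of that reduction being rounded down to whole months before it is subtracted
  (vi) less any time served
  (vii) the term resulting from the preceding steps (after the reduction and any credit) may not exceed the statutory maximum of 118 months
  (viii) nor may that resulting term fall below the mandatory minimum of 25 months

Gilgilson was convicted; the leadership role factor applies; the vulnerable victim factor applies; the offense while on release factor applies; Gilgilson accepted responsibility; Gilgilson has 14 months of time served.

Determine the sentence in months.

Leadership role enhancement: +22 months
Vulnerable victim enhancement: +29 months
Offense while on release enhancement: +33 months
Adjusted term: 29 months + 22 months + 29 months + 33 months = 113 months
Acceptance of responsibility reduction: 30% of 113 months = 33 months (rounded down)
After reduction: 113 − 33 = 80 months
Less time served: 80 months − 14 months = 66 months
Cap at 118 months: 66 months is within the cap, no reduction.
Minimum 25 months: 66 months meets the minimum, no increase.

66 months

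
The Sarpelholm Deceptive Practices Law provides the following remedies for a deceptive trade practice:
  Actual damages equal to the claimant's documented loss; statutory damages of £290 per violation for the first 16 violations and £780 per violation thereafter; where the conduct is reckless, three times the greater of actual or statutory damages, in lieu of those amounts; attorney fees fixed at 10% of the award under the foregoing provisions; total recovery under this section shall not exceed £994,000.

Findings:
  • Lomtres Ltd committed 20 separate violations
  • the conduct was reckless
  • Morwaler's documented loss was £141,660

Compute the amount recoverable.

Total recovery: £467,478

First 16 violations: 16 × £290 = £4,640
Remaining violations: (20 − 16) × £780 = £3,120
Statutory damages: £4,640 + £3,120 = £7,760
Greater of actual damages (£141,660) or statutory damages (£7,760): £141,660
Trebled: 3 × £141,660 = £424,980
Attorney fees: 10% of £424,980 = £42,498
Total before cap: £424,980 + £42,498 = £467,478
Cap at £994,000: £467,478 is within the cap, no reduction.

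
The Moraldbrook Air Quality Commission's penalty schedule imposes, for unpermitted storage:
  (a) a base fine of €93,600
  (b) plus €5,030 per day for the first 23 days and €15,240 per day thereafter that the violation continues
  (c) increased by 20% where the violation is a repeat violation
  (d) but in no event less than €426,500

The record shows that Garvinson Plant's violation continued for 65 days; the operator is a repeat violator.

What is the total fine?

€1,019,244

First 23 days: 23 × €5,030 = €115,690
Remaining days: (65 − 23) × €15,240 = €640,080
Per-day component: €115,690 + €640,080 = €755,770
Base plus per-day: €93,600 + €755,770 = €849,370
Enhancement: 20% of €849,370 = €169,874
Enhanced fine: €849,370 + €169,874 = €1,019,244
Minimum €426,500: €1,019,244 meets the minimum, no increase.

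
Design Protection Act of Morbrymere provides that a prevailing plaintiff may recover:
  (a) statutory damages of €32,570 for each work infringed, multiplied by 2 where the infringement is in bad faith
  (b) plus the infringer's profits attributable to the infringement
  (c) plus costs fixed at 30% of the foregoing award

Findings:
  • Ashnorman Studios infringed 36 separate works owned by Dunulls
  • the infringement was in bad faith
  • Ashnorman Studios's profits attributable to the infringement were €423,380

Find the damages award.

Statutory damages: 36 × €32,570 = €1,172,520
Doubled: 2 × €1,172,520 = €2,345,040
Combined award: €2,345,040 + €423,380 = €2,768,420
Costs: 30% of €2,768,420 = €830,526
Award plus costs: €2,768,420 + €830,526 = €3,598,946

€3,598,946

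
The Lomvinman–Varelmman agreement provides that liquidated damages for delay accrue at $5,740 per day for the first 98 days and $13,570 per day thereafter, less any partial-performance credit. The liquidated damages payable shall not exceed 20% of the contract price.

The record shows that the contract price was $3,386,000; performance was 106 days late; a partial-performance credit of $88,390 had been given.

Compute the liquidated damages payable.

First 98 days: 98 × $5,740 = $562,520
Remaining days: (106 − 98) × $13,570 = $108,560
Accrued per-day damages: $562,520 + $108,560 = $671,080
Less partial-performance credit: $671,080 − $88,390 = $582,690
Cap: 20% of $3,386,000 = $677,200
Cap at $677,200: $582,690 is within the cap, no reduction.

Liquidated damages: $582,690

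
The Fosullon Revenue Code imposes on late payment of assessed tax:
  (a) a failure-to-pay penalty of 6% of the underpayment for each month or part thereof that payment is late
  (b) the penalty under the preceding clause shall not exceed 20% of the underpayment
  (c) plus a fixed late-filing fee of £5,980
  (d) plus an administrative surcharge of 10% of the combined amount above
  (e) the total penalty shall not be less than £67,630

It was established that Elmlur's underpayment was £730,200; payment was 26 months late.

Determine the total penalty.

£167,222

Accrued rate: 6% × 26 = 156%, capped at 20% → 20%
Failure-to-pay penalty: 20% of £730,200 = £146,040
Penalty before surcharge: £146,040 + £5,980 = £152,020
Administrative surcharge: 10% of £152,020 = £15,202
Total penalty: £152,020 + £15,202 = £167,222
Minimum £67,630: £167,222 meets the minimum, no increase.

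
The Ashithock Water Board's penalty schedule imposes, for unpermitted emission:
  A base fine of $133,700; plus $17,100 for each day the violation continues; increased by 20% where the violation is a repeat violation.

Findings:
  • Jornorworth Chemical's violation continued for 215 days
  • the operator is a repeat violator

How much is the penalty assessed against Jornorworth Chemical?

Per-day component: 215 × $17,100 = $3,676,500
Base plus per-day: $133,700 + $3,676,500 = $3,810,200
Enhancement: 20% of $3,810,200 = $762,040
Enhanced fine: $3,810,200 + $762,040 = $4,572,240

$4,572,240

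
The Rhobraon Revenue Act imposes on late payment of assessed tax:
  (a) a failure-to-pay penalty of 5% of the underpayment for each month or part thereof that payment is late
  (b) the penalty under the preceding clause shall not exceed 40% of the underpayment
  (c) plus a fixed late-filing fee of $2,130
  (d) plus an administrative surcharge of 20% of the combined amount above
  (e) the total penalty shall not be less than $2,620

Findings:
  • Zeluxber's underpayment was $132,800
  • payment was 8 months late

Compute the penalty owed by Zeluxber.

Accrued rate: 5% × 8 = 40%, capped at 40% → 40%
Failure-to-pay penalty: 40% of $132,800 = $53,120
Penalty before surcharge: $53,120 + $2,130 = $55,250
Administrative surcharge: 20% of $55,250 = $11,050
Total penalty: $55,250 + $11,050 = $66,300
Minimum $2,620: $66,300 meets the minimum, no increase.

$66,300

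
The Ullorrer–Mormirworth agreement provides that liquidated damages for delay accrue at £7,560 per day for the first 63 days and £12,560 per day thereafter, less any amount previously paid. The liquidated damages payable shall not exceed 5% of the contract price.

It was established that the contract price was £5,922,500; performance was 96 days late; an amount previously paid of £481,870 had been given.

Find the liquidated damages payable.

£296,125

First 63 days: 63 × £7,560 = £476,280
Remaining days: (96 − 63) × £12,560 = £414,480
Accrued per-day damages: £476,280 + £414,480 = £890,760
Less amount previously paid: £890,760 − £481,870 = £408,890
Cap: 5% of £5,922,500 = £296,125
Cap at £296,125: £408,890 exceeds the cap → £296,125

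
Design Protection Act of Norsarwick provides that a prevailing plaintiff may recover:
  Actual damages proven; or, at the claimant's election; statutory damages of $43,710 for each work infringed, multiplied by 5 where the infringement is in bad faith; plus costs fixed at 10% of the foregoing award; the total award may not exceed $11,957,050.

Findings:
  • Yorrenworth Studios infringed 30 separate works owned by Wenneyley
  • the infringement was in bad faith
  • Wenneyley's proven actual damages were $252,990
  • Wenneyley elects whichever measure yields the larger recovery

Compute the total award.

Statutory damages: 30 × $43,710 = $1,311,300
Multiplied by 5: 5 × $1,311,300 = $6,556,500
Greater of actual damages ($252,990) or enhanced statutory damages ($6,556,500): $6,556,500
Costs: 10% of $6,556,500 = $655,650
Award plus costs: $6,556,500 + $655,650 = $7,212,150
Cap at $11,957,050: $7,212,150 is within the cap, no reduction.

$7,212,150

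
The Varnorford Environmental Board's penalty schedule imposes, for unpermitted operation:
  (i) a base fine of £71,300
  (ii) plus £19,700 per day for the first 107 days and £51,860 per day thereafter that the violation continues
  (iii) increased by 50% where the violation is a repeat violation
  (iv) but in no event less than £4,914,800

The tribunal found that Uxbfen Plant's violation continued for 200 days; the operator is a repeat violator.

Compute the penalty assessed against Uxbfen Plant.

£10,503,270

First 107 days: 107 × £19,700 = £2,107,900
Remaining days: (200 − 107) × £51,860 = £4,822,980
Per-day component: £2,107,900 + £4,822,980 = £6,930,880
Base plus per-day: £71,300 + £6,930,880 = £7,002,180
Enhancement: 50% of £7,002,180 = £3,501,090
Enhanced fine: £7,002,180 + £3,501,090 = £10,503,270
Minimum £4,914,800: £10,503,270 meets the minimum, no increase.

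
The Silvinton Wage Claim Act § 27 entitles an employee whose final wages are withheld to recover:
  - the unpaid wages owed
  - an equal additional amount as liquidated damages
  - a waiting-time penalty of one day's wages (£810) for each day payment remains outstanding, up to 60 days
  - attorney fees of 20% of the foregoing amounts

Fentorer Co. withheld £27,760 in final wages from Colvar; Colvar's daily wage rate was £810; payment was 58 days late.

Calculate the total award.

Liquidated damages (equal amount): £27,760
Penalty days: min(58, 60) = 58
Waiting-time penalty: 58 × £810 = £46,980
Subtotal: £27,760 + £27,760 + £46,980 = £102,500
Attorney fees: 20% of £102,500 = £20,500
Total award: £102,500 + £20,500 = £123,000

£123,000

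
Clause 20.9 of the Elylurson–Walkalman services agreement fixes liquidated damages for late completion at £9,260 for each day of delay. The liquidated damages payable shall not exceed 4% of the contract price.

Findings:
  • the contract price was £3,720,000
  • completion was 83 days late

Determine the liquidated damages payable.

Per-day damages: 83 × £9,260 = £768,580
Cap: 4% of £3,720,000 = £148,800
Cap at £148,800: £768,580 exceeds the cap → £148,800

£148,800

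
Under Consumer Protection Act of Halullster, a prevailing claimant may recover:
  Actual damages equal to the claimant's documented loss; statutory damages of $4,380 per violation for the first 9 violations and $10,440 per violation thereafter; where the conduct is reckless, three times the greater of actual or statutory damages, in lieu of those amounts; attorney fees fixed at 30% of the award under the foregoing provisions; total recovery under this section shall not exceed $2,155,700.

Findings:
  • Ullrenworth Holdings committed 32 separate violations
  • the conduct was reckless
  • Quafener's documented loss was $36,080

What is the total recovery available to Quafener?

$1,090,206

First 9 violations: 9 × $4,380 = $39,420
Remaining violations: (32 − 9) × $10,440 = $240,120
Statutory damages: $39,420 + $240,120 = $279,540
Greater of actual damages ($36,080) or statutory damages ($279,540): $279,540
Trebled: 3 × $279,540 = $838,620
Attorney fees: 30% of $838,620 = $251,586
Total before cap: $838,620 + $251,586 = $1,090,206
Cap at $2,155,700: $1,090,206 is within the cap, no reduction.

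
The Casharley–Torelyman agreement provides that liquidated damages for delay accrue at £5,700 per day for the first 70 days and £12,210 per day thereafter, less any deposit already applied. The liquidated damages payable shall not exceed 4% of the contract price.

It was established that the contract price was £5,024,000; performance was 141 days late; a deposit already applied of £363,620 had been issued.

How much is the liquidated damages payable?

£200,960

First 70 days: 70 × £5,700 = £399,000
Remaining days: (141 − 70) × £12,210 = £866,910
Accrued per-day damages: £399,000 + £866,910 = £1,265,910
Less deposit already applied: £1,265,910 − £363,620 = £902,290
Cap: 4% of £5,024,000 = £200,960
Cap at £200,960: £902,290 exceeds the cap → £200,960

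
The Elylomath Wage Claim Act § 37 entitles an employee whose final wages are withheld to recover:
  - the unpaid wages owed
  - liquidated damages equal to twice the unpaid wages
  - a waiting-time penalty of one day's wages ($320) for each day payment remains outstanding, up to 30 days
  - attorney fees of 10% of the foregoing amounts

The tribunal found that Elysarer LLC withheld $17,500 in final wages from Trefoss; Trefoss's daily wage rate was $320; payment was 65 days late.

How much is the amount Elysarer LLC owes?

Total award: $68,310

Doubled: 2 × $17,500 = $35,000
Penalty days: min(65, 30) = 30
Waiting-time penalty: 30 × $320 = $9,600
Subtotal: $17,500 + $35,000 + $9,600 = $62,100
Attorney fees: 10% of $62,100 = $6,210
Total award: $62,100 + $6,210 = $68,310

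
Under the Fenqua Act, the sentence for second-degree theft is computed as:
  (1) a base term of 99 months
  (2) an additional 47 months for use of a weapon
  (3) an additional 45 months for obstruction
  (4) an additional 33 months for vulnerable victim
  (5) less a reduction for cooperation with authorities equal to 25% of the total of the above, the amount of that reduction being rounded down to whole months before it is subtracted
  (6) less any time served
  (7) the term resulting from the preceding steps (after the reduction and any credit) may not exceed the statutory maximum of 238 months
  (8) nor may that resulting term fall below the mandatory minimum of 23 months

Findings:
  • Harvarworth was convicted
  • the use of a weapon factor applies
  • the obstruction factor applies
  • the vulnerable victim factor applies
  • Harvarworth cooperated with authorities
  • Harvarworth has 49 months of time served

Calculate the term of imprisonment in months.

119 months

Use of a weapon enhancement: +47 months
Obstruction enhancement: +45 months
Vulnerable victim enhancement: +33 months
Adjusted term: 99 months + 47 months + 45 months + 33 months = 224 months
Cooperation with authorities reduction: 25% of 224 months = 56 months (rounded down)
After reduction: 224 − 56 = 168 months
Less time served: 168 months − 49 months = 119 months
Cap at 238 months: 119 months is within the cap, no reduction.
Minimum 23 months: 119 months meets the minimum, no increase.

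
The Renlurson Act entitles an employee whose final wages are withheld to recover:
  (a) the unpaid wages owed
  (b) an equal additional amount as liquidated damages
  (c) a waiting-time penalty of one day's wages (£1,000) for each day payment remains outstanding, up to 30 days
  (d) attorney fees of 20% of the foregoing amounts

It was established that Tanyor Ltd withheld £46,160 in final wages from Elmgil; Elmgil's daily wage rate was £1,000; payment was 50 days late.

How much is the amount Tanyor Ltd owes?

Liquidated damages (equal amount): £46,160
Penalty days: min(50, 30) = 30
Waiting-time penalty: 30 × £1,000 = £30,000
Subtotal: £46,160 + £46,160 + £30,000 = £122,320
Attorney fees: 20% of £122,320 = £24,464
Total award: £122,320 + £24,464 = £146,784

Total award: £146,784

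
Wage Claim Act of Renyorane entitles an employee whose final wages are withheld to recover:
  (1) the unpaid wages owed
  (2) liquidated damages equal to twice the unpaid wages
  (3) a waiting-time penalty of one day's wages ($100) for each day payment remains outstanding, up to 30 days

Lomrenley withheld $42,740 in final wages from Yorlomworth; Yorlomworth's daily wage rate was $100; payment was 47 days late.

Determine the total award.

$131,220

Doubled: 2 × $42,740 = $85,480
Penalty days: min(47, 30) = 30
Waiting-time penalty: 30 × $100 = $3,000
Total award: $42,740 + $85,480 + $3,000 = $131,220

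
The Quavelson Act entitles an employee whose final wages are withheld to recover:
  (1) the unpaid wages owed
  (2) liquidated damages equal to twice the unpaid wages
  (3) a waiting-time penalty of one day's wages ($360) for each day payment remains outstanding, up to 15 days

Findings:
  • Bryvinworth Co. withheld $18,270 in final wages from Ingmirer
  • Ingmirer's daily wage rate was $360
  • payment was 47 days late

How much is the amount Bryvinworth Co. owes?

$60,210

Doubled: 2 × $18,270 = $36,540
Penalty days: min(47, 15) = 15
Waiting-time penalty: 15 × $360 = $5,400
Total award: $18,270 + $36,540 + $5,400 = $60,210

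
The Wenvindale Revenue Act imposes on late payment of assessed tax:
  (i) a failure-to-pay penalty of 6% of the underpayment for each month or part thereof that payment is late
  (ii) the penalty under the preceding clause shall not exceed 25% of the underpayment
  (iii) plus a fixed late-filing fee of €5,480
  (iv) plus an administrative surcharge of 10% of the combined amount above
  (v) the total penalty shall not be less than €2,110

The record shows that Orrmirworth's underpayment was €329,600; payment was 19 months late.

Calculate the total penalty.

Accrued rate: 6% × 19 = 114%, capped at 25% → 25%
Failure-to-pay penalty: 25% of €329,600 = €82,400
Penalty before surcharge: €82,400 + €5,480 = €87,880
Administrative surcharge: 10% of €87,880 = €8,788
Total penalty: €87,880 + €8,788 = €96,668
Minimum €2,110: €96,668 meets the minimum, no increase.

€96,668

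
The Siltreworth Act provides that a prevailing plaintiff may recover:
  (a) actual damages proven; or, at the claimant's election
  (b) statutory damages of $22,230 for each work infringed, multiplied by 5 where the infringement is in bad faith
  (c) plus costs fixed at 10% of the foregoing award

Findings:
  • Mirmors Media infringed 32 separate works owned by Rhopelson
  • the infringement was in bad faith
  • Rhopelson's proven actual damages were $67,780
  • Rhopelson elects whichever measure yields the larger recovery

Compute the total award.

Award: $3,912,480

Statutory damages: 32 × $22,230 = $711,360
Multiplied by 5: 5 × $711,360 = $3,556,800
Greater of actual damages ($67,780) or enhanced statutory damages ($3,556,800): $3,556,800
Costs: 10% of $3,556,800 = $355,680
Award plus costs: $3,556,800 + $355,680 = $3,912,480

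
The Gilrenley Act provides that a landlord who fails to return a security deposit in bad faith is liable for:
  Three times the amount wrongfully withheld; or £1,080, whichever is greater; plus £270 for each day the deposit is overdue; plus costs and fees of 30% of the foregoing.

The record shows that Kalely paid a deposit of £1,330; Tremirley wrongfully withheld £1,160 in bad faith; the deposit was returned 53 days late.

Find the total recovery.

Recovery: £23,127

Trebled: 3 × £1,160 = £3,480
Minimum £1,080: £3,480 meets the minimum, no increase.
Late-return penalty: 53 × £270 = £14,310
Damages plus late penalty: £3,480 + £14,310 = £17,790
Costs and fees: 30% of £17,790 = £5,337
Total recovery: £17,790 + £5,337 = £23,127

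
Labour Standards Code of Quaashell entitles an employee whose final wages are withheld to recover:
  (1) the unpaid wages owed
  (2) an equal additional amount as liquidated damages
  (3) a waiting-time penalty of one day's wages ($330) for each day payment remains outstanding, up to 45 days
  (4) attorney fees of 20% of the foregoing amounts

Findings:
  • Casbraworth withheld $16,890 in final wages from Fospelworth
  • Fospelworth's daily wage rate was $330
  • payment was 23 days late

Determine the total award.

Liquidated damages (equal amount): $16,890
Penalty days: min(23, 45) = 23
Waiting-time penalty: 23 × $330 = $7,590
Subtotal: $16,890 + $16,890 + $7,590 = $41,370
Attorney fees: 20% of $41,370 = $8,274
Total award: $41,370 + $8,274 = $49,644

$49,644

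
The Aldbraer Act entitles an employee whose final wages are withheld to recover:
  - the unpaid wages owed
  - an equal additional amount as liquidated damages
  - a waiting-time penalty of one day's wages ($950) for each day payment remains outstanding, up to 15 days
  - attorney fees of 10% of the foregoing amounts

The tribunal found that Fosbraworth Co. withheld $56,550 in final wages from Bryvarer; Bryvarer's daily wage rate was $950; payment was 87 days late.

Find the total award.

$140,085

Liquidated damages (equal amount): $56,550
Penalty days: min(87, 15) = 15
Waiting-time penalty: 15 × $950 = $14,250
Subtotal: $56,550 + $56,550 + $14,250 = $127,350
Attorney fees: 10% of $127,350 = $12,735
Total award: $127,350 + $12,735 = $140,085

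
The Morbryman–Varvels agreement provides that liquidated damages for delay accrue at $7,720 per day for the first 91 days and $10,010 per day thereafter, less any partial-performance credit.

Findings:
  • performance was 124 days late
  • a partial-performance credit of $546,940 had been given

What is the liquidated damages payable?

Liquidated damages: $485,910

First 91 days: 91 × $7,720 = $702,520
Remaining days: (124 − 91) × $10,010 = $330,330
Accrued per-day damages: $702,520 + $330,330 = $1,032,850
Less partial-performance credit: $1,032,850 − $546,940 = $485,910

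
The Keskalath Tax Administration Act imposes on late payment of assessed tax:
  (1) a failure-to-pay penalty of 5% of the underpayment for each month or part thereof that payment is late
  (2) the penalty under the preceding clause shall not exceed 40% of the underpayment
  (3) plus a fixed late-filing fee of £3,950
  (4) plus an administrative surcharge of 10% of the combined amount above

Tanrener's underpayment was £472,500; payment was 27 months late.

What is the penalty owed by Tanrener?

Accrued rate: 5% × 27 = 135%, capped at 40% → 40%
Failure-to-pay penalty: 40% of £472,500 = £189,000
Penalty before surcharge: £189,000 + £3,950 = £192,950
Administrative surcharge: 10% of £192,950 = £19,295
Total penalty: £192,950 + £19,295 = £212,245

Penalty: £212,245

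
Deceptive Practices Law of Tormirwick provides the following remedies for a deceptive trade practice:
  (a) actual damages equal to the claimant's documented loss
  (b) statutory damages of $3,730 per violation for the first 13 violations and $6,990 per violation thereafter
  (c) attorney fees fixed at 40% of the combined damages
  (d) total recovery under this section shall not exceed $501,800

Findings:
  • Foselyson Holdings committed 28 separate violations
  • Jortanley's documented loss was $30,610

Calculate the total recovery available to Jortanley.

First 13 violations: 13 × $3,730 = $48,490
Remaining violations: (28 − 13) × $6,990 = $104,850
Statutory damages: $48,490 + $104,850 = $153,340
Combined damages: $30,610 + $153,340 = $183,950
Attorney fees: 40% of $183,950 = $73,580
Total before cap: $183,950 + $73,580 = $257,530
Cap at $501,800: $257,530 is within the cap, no reduction.

Total recovery: $257,530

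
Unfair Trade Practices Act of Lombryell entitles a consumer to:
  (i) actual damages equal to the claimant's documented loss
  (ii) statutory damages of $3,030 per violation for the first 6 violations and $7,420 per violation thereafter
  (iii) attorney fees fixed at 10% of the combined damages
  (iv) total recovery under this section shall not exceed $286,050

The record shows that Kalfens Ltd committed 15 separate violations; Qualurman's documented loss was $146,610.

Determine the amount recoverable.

First 6 violations: 6 × $3,030 = $18,180
Remaining violations: (15 − 6) × $7,420 = $66,780
Statutory damages: $18,180 + $66,780 = $84,960
Combined damages: $146,610 + $84,960 = $231,570
Attorney fees: 10% of $231,570 = $23,157
Total before cap: $231,570 + $23,157 = $254,727
Cap at $286,050: $254,727 is within the cap, no reduction.

$254,727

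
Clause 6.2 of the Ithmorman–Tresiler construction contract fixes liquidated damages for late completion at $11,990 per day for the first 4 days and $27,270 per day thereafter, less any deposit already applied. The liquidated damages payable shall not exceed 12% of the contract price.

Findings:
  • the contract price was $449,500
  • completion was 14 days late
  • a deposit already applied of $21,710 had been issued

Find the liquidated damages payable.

First 4 days: 4 × $11,990 = $47,960
Remaining days: (14 − 4) × $27,270 = $272,700
Accrued per-day damages: $47,960 + $272,700 = $320,660
Less deposit already applied: $320,660 − $21,710 = $298,950
Cap: 12% of $449,500 = $53,940
Cap at $53,940: $298,950 exceeds the cap → $53,940

$53,940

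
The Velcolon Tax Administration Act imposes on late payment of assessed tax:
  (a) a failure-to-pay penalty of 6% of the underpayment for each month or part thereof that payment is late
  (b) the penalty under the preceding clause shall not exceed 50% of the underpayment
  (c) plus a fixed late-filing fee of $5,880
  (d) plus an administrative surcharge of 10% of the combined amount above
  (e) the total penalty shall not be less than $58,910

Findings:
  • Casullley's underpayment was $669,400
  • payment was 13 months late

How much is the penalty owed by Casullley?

Accrued rate: 6% × 13 = 78%, capped at 50% → 50%
Failure-to-pay penalty: 50% of $669,400 = $334,700
Penalty before surcharge: $334,700 + $5,880 = $340,580
Administrative surcharge: 10% of $340,580 = $34,058
Total penalty: $340,580 + $34,058 = $374,638
Minimum $58,910: $374,638 meets the minimum, no increase.

$374,638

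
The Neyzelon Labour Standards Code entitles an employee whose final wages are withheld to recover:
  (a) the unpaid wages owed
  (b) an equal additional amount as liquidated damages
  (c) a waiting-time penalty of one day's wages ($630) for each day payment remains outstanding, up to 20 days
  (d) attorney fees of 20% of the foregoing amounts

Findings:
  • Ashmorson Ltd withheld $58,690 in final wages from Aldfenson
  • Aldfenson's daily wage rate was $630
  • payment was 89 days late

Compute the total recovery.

$155,976

Liquidated damages (equal amount): $58,690
Penalty days: min(89, 20) = 20
Waiting-time penalty: 20 × $630 = $12,600
Subtotal: $58,690 + $58,690 + $12,600 = $129,980
Attorney fees: 20% of $129,980 = $25,996
Total award: $129,980 + $25,996 = $155,976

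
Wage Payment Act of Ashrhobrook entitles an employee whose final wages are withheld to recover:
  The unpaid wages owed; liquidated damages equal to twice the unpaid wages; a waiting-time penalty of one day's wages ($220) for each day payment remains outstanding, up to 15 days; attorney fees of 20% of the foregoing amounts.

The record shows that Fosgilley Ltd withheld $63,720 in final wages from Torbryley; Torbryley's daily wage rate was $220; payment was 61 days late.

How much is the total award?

Doubled: 2 × $63,720 = $127,440
Penalty days: min(61, 15) = 15
Waiting-time penalty: 15 × $220 = $3,300
Subtotal: $63,720 + $127,440 + $3,300 = $194,460
Attorney fees: 20% of $194,460 = $38,892
Total award: $194,460 + $38,892 = $233,352

Total award: $233,352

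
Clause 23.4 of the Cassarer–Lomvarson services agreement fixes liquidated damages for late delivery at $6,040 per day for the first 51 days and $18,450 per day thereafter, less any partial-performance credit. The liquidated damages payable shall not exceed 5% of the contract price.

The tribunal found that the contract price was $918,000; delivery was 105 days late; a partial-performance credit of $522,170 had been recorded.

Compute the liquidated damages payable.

First 51 days: 51 × $6,040 = $308,040
Remaining days: (105 − 51) × $18,450 = $996,300
Accrued per-day damages: $308,040 + $996,300 = $1,304,340
Less partial-performance credit: $1,304,340 − $522,170 = $782,170
Cap: 5% of $918,000 = $45,900
Cap at $45,900: $782,170 exceeds the cap → $45,900

Liquidated damages: $45,900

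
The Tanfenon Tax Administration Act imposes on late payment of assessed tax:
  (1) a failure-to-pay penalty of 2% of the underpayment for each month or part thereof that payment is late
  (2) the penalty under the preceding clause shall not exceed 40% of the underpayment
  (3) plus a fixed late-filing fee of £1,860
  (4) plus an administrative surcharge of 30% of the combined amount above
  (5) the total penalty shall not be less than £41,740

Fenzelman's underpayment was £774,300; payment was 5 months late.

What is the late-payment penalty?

£103,077

Accrued rate: 2% × 5 = 10%, capped at 40% → 10%
Failure-to-pay penalty: 10% of £774,300 = £77,430
Penalty before surcharge: £77,430 + £1,860 = £79,290
Administrative surcharge: 30% of £79,290 = £23,787
Total penalty: £79,290 + £23,787 = £103,077
Minimum £41,740: £103,077 meets the minimum, no increase.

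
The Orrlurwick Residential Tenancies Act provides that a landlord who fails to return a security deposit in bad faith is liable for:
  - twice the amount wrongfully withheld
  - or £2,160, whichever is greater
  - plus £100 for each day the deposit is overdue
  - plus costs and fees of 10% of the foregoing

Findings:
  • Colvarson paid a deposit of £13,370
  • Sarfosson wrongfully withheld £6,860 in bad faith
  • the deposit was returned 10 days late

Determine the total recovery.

£16,192

Doubled: 2 × £6,860 = £13,720
Minimum £2,160: £13,720 meets the minimum, no increase.
Late-return penalty: 10 × £100 = £1,000
Damages plus late penalty: £13,720 + £1,000 = £14,720
Costs and fees: 10% of £14,720 = £1,472
Total recovery: £14,720 + £1,472 = £16,192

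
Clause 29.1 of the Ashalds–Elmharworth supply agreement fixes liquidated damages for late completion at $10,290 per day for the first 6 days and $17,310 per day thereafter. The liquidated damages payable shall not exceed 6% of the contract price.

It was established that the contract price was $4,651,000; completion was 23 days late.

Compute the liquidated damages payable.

First 6 days: 6 × $10,290 = $61,740
Remaining days: (23 − 6) × $17,310 = $294,270
Accrued per-day damages: $61,740 + $294,270 = $356,010
Cap: 6% of $4,651,000 = $279,060
Cap at $279,060: $356,010 exceeds the cap → $279,060

$279,060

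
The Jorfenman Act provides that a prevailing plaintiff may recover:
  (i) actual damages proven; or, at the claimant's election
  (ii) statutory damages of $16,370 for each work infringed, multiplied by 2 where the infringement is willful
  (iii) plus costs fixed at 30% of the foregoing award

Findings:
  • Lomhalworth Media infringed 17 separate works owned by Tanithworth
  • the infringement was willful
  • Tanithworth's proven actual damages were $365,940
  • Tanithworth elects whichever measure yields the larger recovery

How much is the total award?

Statutory damages: 17 × $16,370 = $278,290
Doubled: 2 × $278,290 = $556,580
Greater of actual damages ($365,940) or enhanced statutory damages ($556,580): $556,580
Costs: 30% of $556,580 = $166,974
Award plus costs: $556,580 + $166,974 = $723,554

$723,554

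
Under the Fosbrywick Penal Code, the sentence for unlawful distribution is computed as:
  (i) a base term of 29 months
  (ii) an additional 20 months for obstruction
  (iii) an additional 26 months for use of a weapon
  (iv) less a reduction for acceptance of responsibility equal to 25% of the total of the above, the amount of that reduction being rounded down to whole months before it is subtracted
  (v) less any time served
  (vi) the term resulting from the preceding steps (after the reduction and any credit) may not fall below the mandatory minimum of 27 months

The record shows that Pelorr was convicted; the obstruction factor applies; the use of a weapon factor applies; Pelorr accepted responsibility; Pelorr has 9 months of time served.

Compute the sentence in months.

Obstruction enhancement: +20 months
Use of a weapon enhancement: +26 months
Adjusted term: 29 months + 20 months + 26 months = 75 months
Acceptance of responsibility reduction: 25% of 75 months = 18 months (rounded down)
After reduction: 75 − 18 = 57 months
Less time served: 57 months − 9 months = 48 months
Minimum 27 months: 48 months meets the minimum, no increase.

48 months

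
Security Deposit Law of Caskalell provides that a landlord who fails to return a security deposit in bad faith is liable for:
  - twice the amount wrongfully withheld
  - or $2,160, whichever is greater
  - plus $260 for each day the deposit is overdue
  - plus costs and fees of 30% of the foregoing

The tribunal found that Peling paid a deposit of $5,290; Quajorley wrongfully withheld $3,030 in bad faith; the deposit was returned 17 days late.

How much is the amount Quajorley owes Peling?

$13,624

Doubled: 2 × $3,030 = $6,060
Minimum $2,160: $6,060 meets the minimum, no increase.
Late-return penalty: 17 × $260 = $4,420
Damages plus late penalty: $6,060 + $4,420 = $10,480
Costs and fees: 30% of $10,480 = $3,144
Total recovery: $10,480 + $3,144 = $13,624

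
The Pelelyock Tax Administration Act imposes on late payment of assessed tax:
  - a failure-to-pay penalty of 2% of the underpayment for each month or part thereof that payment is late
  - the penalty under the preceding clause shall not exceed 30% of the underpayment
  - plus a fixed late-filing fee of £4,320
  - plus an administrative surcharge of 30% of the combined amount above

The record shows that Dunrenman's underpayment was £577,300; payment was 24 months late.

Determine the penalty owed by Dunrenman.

£230,763

Accrued rate: 2% × 24 = 48%, capped at 30% → 30%
Failure-to-pay penalty: 30% of £577,300 = £173,190
Penalty before surcharge: £173,190 + £4,320 = £177,510
Administrative surcharge: 30% of £177,510 = £53,253
Total penalty: £177,510 + £53,253 = £230,763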